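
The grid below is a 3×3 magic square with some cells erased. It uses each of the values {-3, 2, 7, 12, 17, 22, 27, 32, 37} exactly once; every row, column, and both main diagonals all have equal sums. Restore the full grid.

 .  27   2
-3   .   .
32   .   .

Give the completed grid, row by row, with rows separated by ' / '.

The 9 entries sum to 153, so each line sums to 153/3 = 51.
Row 1 needs 51; the known cells sum to 29, so (1,1) = 22.
Anti-diagonal needs 51; the known cells sum to 34, so (2,2) = 17.
Row 2 must total 51; the given cells sum to 14, so (2,3) = 37.
Column 2 needs 51; the known cells sum to 44, so (3,2) = 7.
Column 3 needs 51; the known cells sum to 39, so (3,3) = 12.

22 27 2 / -3 17 37 / 32 7 12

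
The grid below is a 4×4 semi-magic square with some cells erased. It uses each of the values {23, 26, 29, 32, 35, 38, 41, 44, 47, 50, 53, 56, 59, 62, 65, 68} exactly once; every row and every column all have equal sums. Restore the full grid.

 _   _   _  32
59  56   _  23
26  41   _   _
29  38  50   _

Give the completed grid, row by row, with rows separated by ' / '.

68 47 35 32 / 59 56 44 23 / 26 41 53 62 / 29 38 50 65

The 16 entries sum to 728, so each line sums to 728/4 = 182.
Row 2 needs 182; the known cells sum to 138, so (2,3) = 44.
Row 4 needs 182; the known cells sum to 117, so (4,4) = 65.
Column 1 needs 182; the known cells sum to 114, so (1,1) = 68.
From column 2, 182 − (56 + 41 + 38) gives (1,2) = 47.
The remaining cell in column 4 is (3,4) = 182 − 120 = 62.
The remaining cell in row 1 is (1,3) = 182 − 147 = 35.
From row 3, 182 − (26 + 41 + 62) gives (3,3) = 53.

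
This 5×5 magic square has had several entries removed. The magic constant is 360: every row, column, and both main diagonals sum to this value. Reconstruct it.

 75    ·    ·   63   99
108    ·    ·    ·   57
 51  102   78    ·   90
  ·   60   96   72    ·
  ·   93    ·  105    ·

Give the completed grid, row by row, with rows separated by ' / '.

From row 3, 360 − (51 + 102 + 78 + 90) gives (3,4) = 39.
Column 4 must total 360; the given cells sum to 279, so (2,4) = 81.
Anti-diagonal: 99 + 81 + 78 + 60 + ? = 360, so (5,1) = 42.
The remaining cell in column 1 is (4,1) = 360 − 276 = 84.
Row 4: 84 + 60 + 96 + 72 + ? = 360, so (4,5) = 48.
Column 5 needs 360; the known cells sum to 294, so (5,5) = 66.
Using main diagonal: 75 + 78 + 72 + 66 + ? → (2,2) = 360 − 291 = 69.
The remaining cell in row 2 is (2,3) = 360 − 315 = 45.
Row 5: 42 + 93 + 105 + 66 + ? = 360, so (5,3) = 54.
Using column 2: 69 + 102 + 60 + 93 + ? → (1,2) = 360 − 324 = 36.
Column 3 must total 360; the given cells sum to 273, so (1,3) = 87.

75 36 87 63 99 / 108 69 45 81 57 / 51 102 78 39 90 / 84 60 96 72 48 / 42 93 54 105 66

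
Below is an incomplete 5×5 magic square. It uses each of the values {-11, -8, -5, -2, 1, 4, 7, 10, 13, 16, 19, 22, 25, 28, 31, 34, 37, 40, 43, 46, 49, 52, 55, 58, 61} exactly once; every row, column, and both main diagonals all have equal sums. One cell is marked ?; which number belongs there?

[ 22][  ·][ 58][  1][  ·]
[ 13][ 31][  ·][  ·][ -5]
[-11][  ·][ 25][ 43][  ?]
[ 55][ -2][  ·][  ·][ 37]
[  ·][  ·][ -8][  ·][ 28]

The 25 entries sum to 625, so each line sums to 625/5 = 125.
The remaining cell in column 1 is (5,1) = 125 − 79 = 46.
Main diagonal must total 125; the given cells sum to 106, so (4,4) = 19.
From row 4, 125 − (55 + (-2) + 19 + 37) gives (4,3) = 16.
The remaining cell in column 3 is (2,3) = 125 − 91 = 34.
Row 2: 13 + 31 + 34 + (-5) + ? = 125, so (2,4) = 52.
The remaining cell in column 4 is (5,4) = 125 − 115 = 10.
Anti-diagonal: 52 + 25 + (-2) + 46 + ? = 125, so (1,5) = 4.
Row 1 needs 125; the known cells sum to 85, so (1,2) = 40.
Using row 5: 46 + (-8) + 10 + 28 + ? → (5,2) = 125 − 76 = 49.
Column 2: 40 + 31 + (-2) + 49 + ? = 125, so (3,2) = 7.
Column 5 needs 125; the known cells sum to 64, so (3,5) = 61.

61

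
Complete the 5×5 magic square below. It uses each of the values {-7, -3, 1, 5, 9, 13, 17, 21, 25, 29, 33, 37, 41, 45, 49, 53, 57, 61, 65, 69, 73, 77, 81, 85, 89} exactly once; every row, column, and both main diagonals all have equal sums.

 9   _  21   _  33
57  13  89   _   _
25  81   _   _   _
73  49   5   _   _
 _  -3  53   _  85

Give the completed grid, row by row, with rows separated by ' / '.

The 25 entries sum to 1025, so each line sums to 1025/5 = 205.
Column 1: 9 + 57 + 25 + 73 + ? = 205, so (5,1) = 41.
The remaining cell in column 2 is (1,2) = 205 − 140 = 65.
From column 3, 205 − (21 + 89 + 5 + 53) gives (3,3) = 37.
The remaining cell in main diagonal is (4,4) = 205 − 144 = 61.
Anti-diagonal needs 205; the known cells sum to 160, so (2,4) = 45.
Row 1 must total 205; the given cells sum to 128, so (1,4) = 77.
From row 2, 205 − (57 + 13 + 89 + 45) gives (2,5) = 1.
From row 4, 205 − (73 + 49 + 5 + 61) gives (4,5) = 17.
The remaining cell in row 5 is (5,4) = 205 − 176 = 29.
Column 4: 77 + 45 + 61 + 29 + ? = 205, so (3,4) = -7.
Column 5 needs 205; the known cells sum to 136, so (3,5) = 69.

9 65 21 77 33 / 57 13 89 45 1 / 25 81 37 -7 69 / 73 49 5 61 17 / 41 -3 53 29 85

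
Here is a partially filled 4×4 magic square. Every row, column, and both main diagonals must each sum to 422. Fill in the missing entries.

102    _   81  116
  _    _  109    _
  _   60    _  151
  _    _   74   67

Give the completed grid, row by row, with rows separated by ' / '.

From row 1, 422 − (102 + 81 + 116) gives (1,2) = 123.
From column 3, 422 − (81 + 109 + 74) gives (3,3) = 158.
Using column 4: 116 + 151 + 67 + ? → (2,4) = 422 − 334 = 88.
Main diagonal needs 422; the known cells sum to 327, so (2,2) = 95.
Anti-diagonal: 116 + 109 + 60 + ? = 422, so (4,1) = 137.
From row 2, 422 − (95 + 109 + 88) gives (2,1) = 130.
From row 3, 422 − (60 + 158 + 151) gives (3,1) = 53.
Row 4: 137 + 74 + 67 + ? = 422, so (4,2) = 144.

102 123 81 116 / 130 95 109 88 / 53 60 158 151 / 137 144 74 67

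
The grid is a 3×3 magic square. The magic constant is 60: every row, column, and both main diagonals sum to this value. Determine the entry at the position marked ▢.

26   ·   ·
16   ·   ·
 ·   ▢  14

28

From column 1, 60 − (26 + 16) gives (3,1) = 18.
Main diagonal: 26 + 14 + ? = 60, so (2,2) = 20.
Anti-diagonal needs 60; the known cells sum to 38, so (1,3) = 22.
Row 1 needs 60; the known cells sum to 48, so (1,2) = 12.
Row 2: 16 + 20 + ? = 60, so (2,3) = 24.
Row 3 must total 60; the given cells sum to 32, so (3,2) = 28.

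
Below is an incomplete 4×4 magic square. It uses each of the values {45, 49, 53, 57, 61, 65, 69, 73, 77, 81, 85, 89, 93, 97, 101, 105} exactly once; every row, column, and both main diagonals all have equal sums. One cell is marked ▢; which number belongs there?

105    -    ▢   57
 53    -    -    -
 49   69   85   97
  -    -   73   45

The 16 entries sum to 1200, so each line sums to 1200/4 = 300.
The remaining cell in column 1 is (4,1) = 300 − 207 = 93.
Column 4 must total 300; the given cells sum to 199, so (2,4) = 101.
Using main diagonal: 105 + 85 + 45 + ? → (2,2) = 300 − 235 = 65.
Anti-diagonal: 57 + 69 + 93 + ? = 300, so (2,3) = 81.
Row 4: 93 + 73 + 45 + ? = 300, so (4,2) = 89.
The remaining cell in column 2 is (1,2) = 300 − 223 = 77.
Column 3: 81 + 85 + 73 + ? = 300, so (1,3) = 61.

61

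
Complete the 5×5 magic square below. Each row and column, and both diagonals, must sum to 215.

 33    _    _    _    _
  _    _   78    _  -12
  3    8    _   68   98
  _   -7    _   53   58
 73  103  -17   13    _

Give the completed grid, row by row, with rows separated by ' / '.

Row 3: 3 + 8 + 68 + 98 + ? = 215, so (3,3) = 38.
The remaining cell in row 5 is (5,5) = 215 − 172 = 43.
From column 5, 215 − (-12 + 98 + 58 + 43) gives (1,5) = 28.
From main diagonal, 215 − (33 + 38 + 53 + 43) gives (2,2) = 48.
Using anti-diagonal: 28 + 38 + (-7) + 73 + ? → (2,4) = 215 − 132 = 83.
Using row 2: 48 + 78 + 83 + (-12) + ? → (2,1) = 215 − 197 = 18.
Column 1 must total 215; the given cells sum to 127, so (4,1) = 88.
From column 2, 215 − (48 + 8 + (-7) + 103) gives (1,2) = 63.
From column 4, 215 − (83 + 68 + 53 + 13) gives (1,4) = -2.
The remaining cell in row 1 is (1,3) = 215 − 122 = 93.
Using row 4: 88 + (-7) + 53 + 58 + ? → (4,3) = 215 − 192 = 23.

33 63 93 -2 28 / 18 48 78 83 -12 / 3 8 38 68 98 / 88 -7 23 53 58 / 73 103 -17 13 43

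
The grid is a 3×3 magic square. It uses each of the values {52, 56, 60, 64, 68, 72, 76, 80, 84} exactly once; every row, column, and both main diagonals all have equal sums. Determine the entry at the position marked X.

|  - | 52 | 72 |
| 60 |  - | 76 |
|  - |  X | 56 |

84

The 9 entries sum to 612, so each line sums to 612/3 = 204.
Using row 1: 52 + 72 + ? → (1,1) = 204 − 124 = 80.
The remaining cell in row 2 is (2,2) = 204 − 136 = 68.
Column 1 needs 204; the known cells sum to 140, so (3,1) = 64.
Using column 2: 52 + 68 + ? → (3,2) = 204 − 120 = 84.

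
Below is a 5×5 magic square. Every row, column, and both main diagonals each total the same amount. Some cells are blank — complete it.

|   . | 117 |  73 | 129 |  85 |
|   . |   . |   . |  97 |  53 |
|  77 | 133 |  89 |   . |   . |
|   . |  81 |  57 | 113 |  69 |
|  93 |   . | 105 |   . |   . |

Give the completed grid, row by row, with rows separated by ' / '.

41 117 73 129 85 / 109 65 121 97 53 / 77 133 89 45 101 / 125 81 57 113 69 / 93 49 105 61 137

Anti-diagonal is already complete: 85 + 97 + 89 + 81 + 93 = 445, so that is the magic constant.
Row 1 needs 445; the known cells sum to 404, so (1,1) = 41.
Row 4 must total 445; the given cells sum to 320, so (4,1) = 125.
From column 1, 445 − (41 + 77 + 125 + 93) gives (2,1) = 109.
From column 3, 445 − (73 + 89 + 57 + 105) gives (2,3) = 121.
From row 2, 445 − (109 + 121 + 97 + 53) gives (2,2) = 65.
From column 2, 445 − (117 + 65 + 133 + 81) gives (5,2) = 49.
Main diagonal: 41 + 65 + 89 + 113 + ? = 445, so (5,5) = 137.
The remaining cell in row 5 is (5,4) = 445 − 384 = 61.
Column 4: 129 + 97 + 113 + 61 + ? = 445, so (3,4) = 45.
Column 5 needs 445; the known cells sum to 344, so (3,5) = 101.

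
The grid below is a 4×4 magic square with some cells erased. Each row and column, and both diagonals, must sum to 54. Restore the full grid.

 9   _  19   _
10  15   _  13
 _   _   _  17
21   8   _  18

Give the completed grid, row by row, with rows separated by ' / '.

9 20 19 6 / 10 15 16 13 / 14 11 12 17 / 21 8 7 18

Row 2: 10 + 15 + 13 + ? = 54, so (2,3) = 16.
Using row 4: 21 + 8 + 18 + ? → (4,3) = 54 − 47 = 7.
The remaining cell in column 1 is (3,1) = 54 − 40 = 14.
Column 3 needs 54; the known cells sum to 42, so (3,3) = 12.
Using column 4: 13 + 17 + 18 + ? → (1,4) = 54 − 48 = 6.
Anti-diagonal must total 54; the given cells sum to 43, so (3,2) = 11.
The remaining cell in row 1 is (1,2) = 54 − 34 = 20.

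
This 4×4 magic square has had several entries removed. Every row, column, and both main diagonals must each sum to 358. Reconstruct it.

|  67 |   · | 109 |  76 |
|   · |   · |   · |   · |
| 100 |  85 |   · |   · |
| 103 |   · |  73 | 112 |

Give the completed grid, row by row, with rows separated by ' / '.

67 106 109 76 / 88 97 94 79 / 100 85 82 91 / 103 70 73 112

Row 1 needs 358; the known cells sum to 252, so (1,2) = 106.
Row 4: 103 + 73 + 112 + ? = 358, so (4,2) = 70.
Column 1 needs 358; the known cells sum to 270, so (2,1) = 88.
From column 2, 358 − (106 + 85 + 70) gives (2,2) = 97.
Main diagonal must total 358; the given cells sum to 276, so (3,3) = 82.
Anti-diagonal needs 358; the known cells sum to 264, so (2,3) = 94.
The remaining cell in row 2 is (2,4) = 358 − 279 = 79.
Row 3: 100 + 85 + 82 + ? = 358, so (3,4) = 91.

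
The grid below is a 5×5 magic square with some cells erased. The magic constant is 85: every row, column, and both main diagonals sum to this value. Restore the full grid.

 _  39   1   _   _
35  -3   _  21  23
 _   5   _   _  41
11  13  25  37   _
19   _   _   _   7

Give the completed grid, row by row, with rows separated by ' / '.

27 39 1 3 15 / 35 -3 9 21 23 / -7 5 17 29 41 / 11 13 25 37 -1 / 19 31 33 -5 7

From row 2, 85 − (35 + (-3) + 21 + 23) gives (2,3) = 9.
Row 4: 11 + 13 + 25 + 37 + ? = 85, so (4,5) = -1.
Using column 2: 39 + (-3) + 5 + 13 + ? → (5,2) = 85 − 54 = 31.
Column 5 must total 85; the given cells sum to 70, so (1,5) = 15.
Anti-diagonal must total 85; the given cells sum to 68, so (3,3) = 17.
The remaining cell in column 3 is (5,3) = 85 − 52 = 33.
Main diagonal must total 85; the given cells sum to 58, so (1,1) = 27.
From row 1, 85 − (27 + 39 + 1 + 15) gives (1,4) = 3.
Row 5: 19 + 31 + 33 + 7 + ? = 85, so (5,4) = -5.
Column 1 needs 85; the known cells sum to 92, so (3,1) = -7.
Using column 4: 3 + 21 + 37 + (-5) + ? → (3,4) = 85 − 56 = 29.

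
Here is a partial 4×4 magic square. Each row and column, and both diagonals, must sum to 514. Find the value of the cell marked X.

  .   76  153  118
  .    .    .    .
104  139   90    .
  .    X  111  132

174

The remaining cell in row 1 is (1,1) = 514 − 347 = 167.
Row 3 needs 514; the known cells sum to 333, so (3,4) = 181.
Using column 3: 153 + 90 + 111 + ? → (2,3) = 514 − 354 = 160.
Column 4 must total 514; the given cells sum to 431, so (2,4) = 83.
From main diagonal, 514 − (167 + 90 + 132) gives (2,2) = 125.
Anti-diagonal must total 514; the given cells sum to 417, so (4,1) = 97.
Row 2: 125 + 160 + 83 + ? = 514, so (2,1) = 146.
Row 4 must total 514; the given cells sum to 340, so (4,2) = 174.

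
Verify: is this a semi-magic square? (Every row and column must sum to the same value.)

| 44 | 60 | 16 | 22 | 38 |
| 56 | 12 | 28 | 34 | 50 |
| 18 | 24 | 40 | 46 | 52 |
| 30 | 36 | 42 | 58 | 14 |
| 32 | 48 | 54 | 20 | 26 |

Row 1: 44 + 60 + 16 + 22 + 38 = 180.
Row 2: 56 + 12 + 28 + 34 + 50 = 180.
Row 3: 18 + 24 + 40 + 46 + 52 = 180.
Row 4: 30 + 36 + 42 + 58 + 14 = 180.
Row 5: 32 + 48 + 54 + 20 + 26 = 180.
Column 1: 44 + 56 + 18 + 30 + 32 = 180.
Column 2: 60 + 12 + 24 + 36 + 48 = 180.
Column 3: 16 + 28 + 40 + 42 + 54 = 180.
Column 4: 22 + 34 + 46 + 58 + 20 = 180.
Column 5: 38 + 50 + 52 + 14 + 26 = 180.
All lines sum to 180.

Yes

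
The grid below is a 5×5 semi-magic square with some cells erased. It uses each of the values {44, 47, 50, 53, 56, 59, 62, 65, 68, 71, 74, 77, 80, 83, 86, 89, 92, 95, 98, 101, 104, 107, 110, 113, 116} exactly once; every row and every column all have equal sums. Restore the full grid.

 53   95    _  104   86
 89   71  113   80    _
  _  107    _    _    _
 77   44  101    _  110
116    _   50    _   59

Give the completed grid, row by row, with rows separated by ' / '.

The 25 entries sum to 2000, so each line sums to 2000/5 = 400.
Using row 1: 53 + 95 + 104 + 86 + ? → (1,3) = 400 − 338 = 62.
Row 2 needs 400; the known cells sum to 353, so (2,5) = 47.
Row 4: 77 + 44 + 101 + 110 + ? = 400, so (4,4) = 68.
Column 1 must total 400; the given cells sum to 335, so (3,1) = 65.
From column 2, 400 − (95 + 71 + 107 + 44) gives (5,2) = 83.
Column 3 needs 400; the known cells sum to 326, so (3,3) = 74.
From column 5, 400 − (86 + 47 + 110 + 59) gives (3,5) = 98.
Row 3 must total 400; the given cells sum to 344, so (3,4) = 56.
Using row 5: 116 + 83 + 50 + 59 + ? → (5,4) = 400 − 308 = 92.

53 95 62 104 86 / 89 71 113 80 47 / 65 107 74 56 98 / 77 44 101 68 110 / 116 83 50 92 59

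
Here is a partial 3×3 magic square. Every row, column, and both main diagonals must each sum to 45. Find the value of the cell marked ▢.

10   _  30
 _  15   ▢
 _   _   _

The remaining cell in row 1 is (1,2) = 45 − 40 = 5.
From column 2, 45 − (5 + 15) gives (3,2) = 25.
Main diagonal: 10 + 15 + ? = 45, so (3,3) = 20.
The remaining cell in anti-diagonal is (3,1) = 45 − 45 = 0.
Using column 1: 10 + 0 + ? → (2,1) = 45 − 10 = 35.
Column 3 must total 45; the given cells sum to 50, so (2,3) = -5.

-5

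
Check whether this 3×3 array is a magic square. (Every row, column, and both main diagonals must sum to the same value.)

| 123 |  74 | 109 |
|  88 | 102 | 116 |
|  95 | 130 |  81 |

Yes

Row 1: 123 + 74 + 109 = 306.
Row 2: 88 + 102 + 116 = 306.
Row 3: 95 + 130 + 81 = 306.
Column 1: 123 + 88 + 95 = 306.
Column 2: 74 + 102 + 130 = 306.
Column 3: 109 + 116 + 81 = 306.
Main diagonal: 123 + 102 + 81 = 306.
Anti-diagonal: 109 + 102 + 95 = 306.
All lines sum to 306.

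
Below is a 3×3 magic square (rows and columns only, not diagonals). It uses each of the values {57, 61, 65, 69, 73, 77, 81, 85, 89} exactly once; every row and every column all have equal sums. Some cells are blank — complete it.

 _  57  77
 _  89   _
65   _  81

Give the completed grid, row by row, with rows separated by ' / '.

85 57 77 / 69 89 61 / 65 73 81

The 9 entries sum to 657, so each line sums to 657/3 = 219.
The remaining cell in row 1 is (1,1) = 219 − 134 = 85.
Row 3: 65 + 81 + ? = 219, so (3,2) = 73.
Using column 1: 85 + 65 + ? → (2,1) = 219 − 150 = 69.
The remaining cell in column 3 is (2,3) = 219 − 158 = 61.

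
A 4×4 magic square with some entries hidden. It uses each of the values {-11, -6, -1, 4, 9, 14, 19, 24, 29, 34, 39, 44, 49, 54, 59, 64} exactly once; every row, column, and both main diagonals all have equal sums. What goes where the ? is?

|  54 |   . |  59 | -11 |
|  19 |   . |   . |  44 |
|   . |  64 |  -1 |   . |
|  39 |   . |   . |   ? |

24

The 16 entries sum to 424, so each line sums to 424/4 = 106.
Row 1 needs 106; the known cells sum to 102, so (1,2) = 4.
Column 1: 54 + 19 + 39 + ? = 106, so (3,1) = -6.
Using anti-diagonal: -11 + 64 + 39 + ? → (2,3) = 106 − 92 = 14.
Using row 2: 19 + 14 + 44 + ? → (2,2) = 106 − 77 = 29.
The remaining cell in row 3 is (3,4) = 106 − 57 = 49.
Column 2 must total 106; the given cells sum to 97, so (4,2) = 9.
From column 3, 106 − (59 + 14 + (-1)) gives (4,3) = 34.
Column 4 needs 106; the known cells sum to 82, so (4,4) = 24.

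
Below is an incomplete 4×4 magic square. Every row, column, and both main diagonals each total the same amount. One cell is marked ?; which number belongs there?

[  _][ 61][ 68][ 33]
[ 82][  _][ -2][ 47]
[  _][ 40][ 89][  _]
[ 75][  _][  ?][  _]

Anti-diagonal is complete and sums to 146; that is the magic constant.
Row 1: 61 + 68 + 33 + ? = 146, so (1,1) = -16.
Row 2 needs 146; the known cells sum to 127, so (2,2) = 19.
Column 1 must total 146; the given cells sum to 141, so (3,1) = 5.
From column 2, 146 − (61 + 19 + 40) gives (4,2) = 26.
Using column 3: 68 + (-2) + 89 + ? → (4,3) = 146 − 155 = -9.

-9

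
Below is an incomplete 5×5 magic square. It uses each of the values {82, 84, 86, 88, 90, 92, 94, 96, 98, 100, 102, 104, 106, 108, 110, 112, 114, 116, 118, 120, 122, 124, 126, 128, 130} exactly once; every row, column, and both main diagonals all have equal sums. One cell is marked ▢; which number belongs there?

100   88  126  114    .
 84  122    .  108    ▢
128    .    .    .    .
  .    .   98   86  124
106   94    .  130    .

96

The 25 entries sum to 2650, so each line sums to 2650/5 = 530.
From row 1, 530 − (100 + 88 + 126 + 114) gives (1,5) = 102.
Column 1 needs 530; the known cells sum to 418, so (4,1) = 112.
From column 4, 530 − (114 + 108 + 86 + 130) gives (3,4) = 92.
Using row 4: 112 + 98 + 86 + 124 + ? → (4,2) = 530 − 420 = 110.
Column 2 must total 530; the given cells sum to 414, so (3,2) = 116.
Anti-diagonal needs 530; the known cells sum to 426, so (3,3) = 104.
Row 3 needs 530; the known cells sum to 440, so (3,5) = 90.
Main diagonal must total 530; the given cells sum to 412, so (5,5) = 118.
Row 5 must total 530; the given cells sum to 448, so (5,3) = 82.
The remaining cell in column 3 is (2,3) = 530 − 410 = 120.
The remaining cell in column 5 is (2,5) = 530 − 434 = 96.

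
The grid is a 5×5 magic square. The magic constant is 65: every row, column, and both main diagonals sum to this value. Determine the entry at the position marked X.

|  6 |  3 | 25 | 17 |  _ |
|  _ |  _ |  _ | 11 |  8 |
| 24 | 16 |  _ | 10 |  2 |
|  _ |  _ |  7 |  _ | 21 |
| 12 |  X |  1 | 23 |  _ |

From row 1, 65 − (6 + 3 + 25 + 17) gives (1,5) = 14.
The remaining cell in row 3 is (3,3) = 65 − 52 = 13.
Using column 3: 25 + 13 + 7 + 1 + ? → (2,3) = 65 − 46 = 19.
Using column 4: 17 + 11 + 10 + 23 + ? → (4,4) = 65 − 61 = 4.
Column 5: 14 + 8 + 2 + 21 + ? = 65, so (5,5) = 20.
Main diagonal must total 65; the given cells sum to 43, so (2,2) = 22.
Anti-diagonal must total 65; the given cells sum to 50, so (4,2) = 15.
Row 2 must total 65; the given cells sum to 60, so (2,1) = 5.
Row 4 needs 65; the known cells sum to 47, so (4,1) = 18.
Row 5: 12 + 1 + 23 + 20 + ? = 65, so (5,2) = 9.

9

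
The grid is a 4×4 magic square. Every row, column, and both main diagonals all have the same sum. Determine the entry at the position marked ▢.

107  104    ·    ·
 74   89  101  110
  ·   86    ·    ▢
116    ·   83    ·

Row 2 is complete and sums to 374; that is the magic constant.
Column 1 must total 374; the given cells sum to 297, so (3,1) = 77.
From column 2, 374 − (104 + 89 + 86) gives (4,2) = 95.
Anti-diagonal: 101 + 86 + 116 + ? = 374, so (1,4) = 71.
Using row 1: 107 + 104 + 71 + ? → (1,3) = 374 − 282 = 92.
Row 4 needs 374; the known cells sum to 294, so (4,4) = 80.
From column 3, 374 − (92 + 101 + 83) gives (3,3) = 98.
From column 4, 374 − (71 + 110 + 80) gives (3,4) = 113.

113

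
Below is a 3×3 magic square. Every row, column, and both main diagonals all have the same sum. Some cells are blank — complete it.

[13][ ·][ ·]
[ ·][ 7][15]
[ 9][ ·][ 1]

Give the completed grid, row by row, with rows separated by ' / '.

13 3 5 / -1 7 15 / 9 11 1

Main diagonal is already complete: 13 + 7 + 1 = 21, so that is the magic constant.
From row 2, 21 − (7 + 15) gives (2,1) = -1.
From row 3, 21 − (9 + 1) gives (3,2) = 11.
Using column 2: 7 + 11 + ? → (1,2) = 21 − 18 = 3.
Column 3 must total 21; the given cells sum to 16, so (1,3) = 5.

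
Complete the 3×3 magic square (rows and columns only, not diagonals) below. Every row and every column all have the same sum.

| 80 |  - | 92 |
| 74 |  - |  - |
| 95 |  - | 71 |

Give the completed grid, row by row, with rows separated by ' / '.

Column 1 is already complete: 80 + 74 + 95 = 249, so that is the magic constant.
From row 1, 249 − (80 + 92) gives (1,2) = 77.
Row 3 must total 249; the given cells sum to 166, so (3,2) = 83.
Column 2: 77 + 83 + ? = 249, so (2,2) = 89.
Column 3 needs 249; the known cells sum to 163, so (2,3) = 86.

80 77 92 / 74 89 86 / 95 83 71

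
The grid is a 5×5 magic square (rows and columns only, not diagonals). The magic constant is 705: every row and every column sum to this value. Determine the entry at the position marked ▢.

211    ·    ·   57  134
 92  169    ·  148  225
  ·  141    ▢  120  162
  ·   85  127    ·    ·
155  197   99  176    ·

218

The remaining cell in row 2 is (2,3) = 705 − 634 = 71.
The remaining cell in row 5 is (5,5) = 705 − 627 = 78.
From column 2, 705 − (169 + 141 + 85 + 197) gives (1,2) = 113.
Column 4 needs 705; the known cells sum to 501, so (4,4) = 204.
Column 5 must total 705; the given cells sum to 599, so (4,5) = 106.
Row 1 needs 705; the known cells sum to 515, so (1,3) = 190.
Row 4 must total 705; the given cells sum to 522, so (4,1) = 183.
Column 1 needs 705; the known cells sum to 641, so (3,1) = 64.
Column 3: 190 + 71 + 127 + 99 + ? = 705, so (3,3) = 218.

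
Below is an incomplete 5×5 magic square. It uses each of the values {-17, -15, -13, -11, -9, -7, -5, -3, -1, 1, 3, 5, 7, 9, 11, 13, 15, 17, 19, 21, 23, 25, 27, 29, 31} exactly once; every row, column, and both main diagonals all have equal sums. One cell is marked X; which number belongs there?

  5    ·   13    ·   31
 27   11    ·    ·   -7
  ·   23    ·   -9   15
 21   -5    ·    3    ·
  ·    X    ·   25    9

17

The 25 entries sum to 175, so each line sums to 175/5 = 35.
Column 5 must total 35; the given cells sum to 48, so (4,5) = -13.
Main diagonal must total 35; the given cells sum to 28, so (3,3) = 7.
Row 3 must total 35; the given cells sum to 36, so (3,1) = -1.
Row 4 needs 35; the known cells sum to 6, so (4,3) = 29.
Column 1 needs 35; the known cells sum to 52, so (5,1) = -17.
The remaining cell in anti-diagonal is (2,4) = 35 − 16 = 19.
From row 2, 35 − (27 + 11 + 19 + (-7)) gives (2,3) = -15.
Using column 3: 13 + (-15) + 7 + 29 + ? → (5,3) = 35 − 34 = 1.
Column 4 must total 35; the given cells sum to 38, so (1,4) = -3.
Row 1 must total 35; the given cells sum to 46, so (1,2) = -11.
The remaining cell in row 5 is (5,2) = 35 − 18 = 17.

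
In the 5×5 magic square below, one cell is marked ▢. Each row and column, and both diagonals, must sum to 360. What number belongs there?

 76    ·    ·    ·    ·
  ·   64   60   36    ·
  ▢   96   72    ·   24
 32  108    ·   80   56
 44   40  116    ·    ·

120

Row 4 needs 360; the known cells sum to 276, so (4,3) = 84.
From column 2, 360 − (64 + 96 + 108 + 40) gives (1,2) = 52.
The remaining cell in column 3 is (1,3) = 360 − 332 = 28.
Main diagonal: 76 + 64 + 72 + 80 + ? = 360, so (5,5) = 68.
Anti-diagonal must total 360; the given cells sum to 260, so (1,5) = 100.
The remaining cell in row 1 is (1,4) = 360 − 256 = 104.
From row 5, 360 − (44 + 40 + 116 + 68) gives (5,4) = 92.
Using column 4: 104 + 36 + 80 + 92 + ? → (3,4) = 360 − 312 = 48.
The remaining cell in column 5 is (2,5) = 360 − 248 = 112.
Row 2 must total 360; the given cells sum to 272, so (2,1) = 88.
Row 3: 96 + 72 + 48 + 24 + ? = 360, so (3,1) = 120.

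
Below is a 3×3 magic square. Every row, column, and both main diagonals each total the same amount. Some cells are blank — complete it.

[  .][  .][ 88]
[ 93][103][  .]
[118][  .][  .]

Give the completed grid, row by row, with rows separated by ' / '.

98 123 88 / 93 103 113 / 118 83 108

Anti-diagonal is already complete: 88 + 103 + 118 = 309, so that is the magic constant.
From row 2, 309 − (93 + 103) gives (2,3) = 113.
Using column 1: 93 + 118 + ? → (1,1) = 309 − 211 = 98.
Column 3: 88 + 113 + ? = 309, so (3,3) = 108.
The remaining cell in row 1 is (1,2) = 309 − 186 = 123.
Using row 3: 118 + 108 + ? → (3,2) = 309 − 226 = 83.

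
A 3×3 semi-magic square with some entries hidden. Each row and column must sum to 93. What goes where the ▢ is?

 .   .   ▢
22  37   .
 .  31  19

40

Using row 2: 22 + 37 + ? → (2,3) = 93 − 59 = 34.
Row 3 needs 93; the known cells sum to 50, so (3,1) = 43.
From column 1, 93 − (22 + 43) gives (1,1) = 28.
Column 2: 37 + 31 + ? = 93, so (1,2) = 25.
Column 3 must total 93; the given cells sum to 53, so (1,3) = 40.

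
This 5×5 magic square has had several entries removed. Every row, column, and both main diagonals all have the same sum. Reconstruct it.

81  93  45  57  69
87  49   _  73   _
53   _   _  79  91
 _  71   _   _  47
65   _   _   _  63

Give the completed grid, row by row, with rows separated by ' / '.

81 93 45 57 69 / 87 49 61 73 75 / 53 55 67 79 91 / 59 71 83 85 47 / 65 77 89 51 63

Row 1 is already complete: 81 + 93 + 45 + 57 + 69 = 345, so that is the magic constant.
Using column 1: 81 + 87 + 53 + 65 + ? → (4,1) = 345 − 286 = 59.
Column 5 must total 345; the given cells sum to 270, so (2,5) = 75.
Anti-diagonal: 69 + 73 + 71 + 65 + ? = 345, so (3,3) = 67.
Row 2 needs 345; the known cells sum to 284, so (2,3) = 61.
Row 3 needs 345; the known cells sum to 290, so (3,2) = 55.
Column 2 needs 345; the known cells sum to 268, so (5,2) = 77.
Main diagonal must total 345; the given cells sum to 260, so (4,4) = 85.
Row 4: 59 + 71 + 85 + 47 + ? = 345, so (4,3) = 83.
Column 3 must total 345; the given cells sum to 256, so (5,3) = 89.
Using column 4: 57 + 73 + 79 + 85 + ? → (5,4) = 345 − 294 = 51.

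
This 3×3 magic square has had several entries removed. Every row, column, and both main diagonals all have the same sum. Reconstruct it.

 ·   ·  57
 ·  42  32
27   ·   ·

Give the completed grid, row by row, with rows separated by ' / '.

47 22 57 / 52 42 32 / 27 62 37

Anti-diagonal is already complete: 57 + 42 + 27 = 126, so that is the magic constant.
Row 2 must total 126; the given cells sum to 74, so (2,1) = 52.
Column 1 must total 126; the given cells sum to 79, so (1,1) = 47.
The remaining cell in column 3 is (3,3) = 126 − 89 = 37.
Row 1: 47 + 57 + ? = 126, so (1,2) = 22.
From row 3, 126 − (27 + 37) gives (3,2) = 62.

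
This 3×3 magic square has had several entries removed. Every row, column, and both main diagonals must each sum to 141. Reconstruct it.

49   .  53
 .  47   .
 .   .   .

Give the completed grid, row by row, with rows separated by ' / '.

Row 1 must total 141; the given cells sum to 102, so (1,2) = 39.
The remaining cell in column 2 is (3,2) = 141 − 86 = 55.
Main diagonal needs 141; the known cells sum to 96, so (3,3) = 45.
Anti-diagonal must total 141; the given cells sum to 100, so (3,1) = 41.
Column 1 must total 141; the given cells sum to 90, so (2,1) = 51.
From column 3, 141 − (53 + 45) gives (2,3) = 43.

49 39 53 / 51 47 43 / 41 55 45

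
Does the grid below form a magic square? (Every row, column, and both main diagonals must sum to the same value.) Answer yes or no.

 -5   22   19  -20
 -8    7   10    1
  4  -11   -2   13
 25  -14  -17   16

Row 1: -5 + 22 + 19 + (-20) = 16.
Row 2: -8 + 7 + 10 + 1 = 10.
Row 3: 4 + (-11) + (-2) + 13 = 4.
Row 4: 25 + (-14) + (-17) + 16 = 10.
Column 1: -5 + (-8) + 4 + 25 = 16.
Column 2: 22 + 7 + (-11) + (-14) = 4.
Column 3: 19 + 10 + (-2) + (-17) = 10.
Column 4: -20 + 1 + 13 + 16 = 10.
Main diagonal: -5 + 7 + (-2) + 16 = 16.
Anti-diagonal: -20 + 10 + (-11) + 25 = 4.

No — column 1 sums to 16 but column 2 sums to 4.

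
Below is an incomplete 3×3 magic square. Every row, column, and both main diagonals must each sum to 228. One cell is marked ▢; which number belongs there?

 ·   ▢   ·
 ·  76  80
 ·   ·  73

74

Row 2 must total 228; the given cells sum to 156, so (2,1) = 72.
Column 3: 80 + 73 + ? = 228, so (1,3) = 75.
Main diagonal needs 228; the known cells sum to 149, so (1,1) = 79.
Anti-diagonal: 75 + 76 + ? = 228, so (3,1) = 77.
Row 1: 79 + 75 + ? = 228, so (1,2) = 74.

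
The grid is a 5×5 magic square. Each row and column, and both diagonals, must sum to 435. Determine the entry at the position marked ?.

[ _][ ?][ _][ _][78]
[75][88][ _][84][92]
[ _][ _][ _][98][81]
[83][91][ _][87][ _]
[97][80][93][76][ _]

99

Using row 2: 75 + 88 + 84 + 92 + ? → (2,3) = 435 − 339 = 96.
Row 5 needs 435; the known cells sum to 346, so (5,5) = 89.
Column 4: 84 + 98 + 87 + 76 + ? = 435, so (1,4) = 90.
From column 5, 435 − (78 + 92 + 81 + 89) gives (4,5) = 95.
The remaining cell in anti-diagonal is (3,3) = 435 − 350 = 85.
Row 4: 83 + 91 + 87 + 95 + ? = 435, so (4,3) = 79.
Column 3 must total 435; the given cells sum to 353, so (1,3) = 82.
Main diagonal must total 435; the given cells sum to 349, so (1,1) = 86.
Using row 1: 86 + 82 + 90 + 78 + ? → (1,2) = 435 − 336 = 99.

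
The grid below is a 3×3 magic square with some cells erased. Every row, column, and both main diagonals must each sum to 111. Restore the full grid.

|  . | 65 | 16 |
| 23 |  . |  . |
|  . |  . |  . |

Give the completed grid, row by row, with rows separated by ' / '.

30 65 16 / 23 37 51 / 58 9 44

Using row 1: 65 + 16 + ? → (1,1) = 111 − 81 = 30.
From column 1, 111 − (30 + 23) gives (3,1) = 58.
The remaining cell in anti-diagonal is (2,2) = 111 − 74 = 37.
Using row 2: 23 + 37 + ? → (2,3) = 111 − 60 = 51.
Using column 2: 65 + 37 + ? → (3,2) = 111 − 102 = 9.
Using column 3: 16 + 51 + ? → (3,3) = 111 − 67 = 44.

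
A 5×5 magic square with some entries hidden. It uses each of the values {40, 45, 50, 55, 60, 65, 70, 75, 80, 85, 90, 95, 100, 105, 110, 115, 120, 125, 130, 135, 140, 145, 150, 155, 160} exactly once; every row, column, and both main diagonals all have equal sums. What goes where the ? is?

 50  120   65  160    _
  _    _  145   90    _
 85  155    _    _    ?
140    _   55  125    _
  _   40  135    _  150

The 25 entries sum to 2500, so each line sums to 2500/5 = 500.
From row 1, 500 − (50 + 120 + 65 + 160) gives (1,5) = 105.
Column 3 needs 500; the known cells sum to 400, so (3,3) = 100.
Main diagonal needs 500; the known cells sum to 425, so (2,2) = 75.
The remaining cell in column 2 is (4,2) = 500 − 390 = 110.
Anti-diagonal needs 500; the known cells sum to 405, so (5,1) = 95.
Row 4 needs 500; the known cells sum to 430, so (4,5) = 70.
Using row 5: 95 + 40 + 135 + 150 + ? → (5,4) = 500 − 420 = 80.
Column 1 must total 500; the given cells sum to 370, so (2,1) = 130.
The remaining cell in column 4 is (3,4) = 500 − 455 = 45.
Row 2: 130 + 75 + 145 + 90 + ? = 500, so (2,5) = 60.
The remaining cell in row 3 is (3,5) = 500 − 385 = 115.

115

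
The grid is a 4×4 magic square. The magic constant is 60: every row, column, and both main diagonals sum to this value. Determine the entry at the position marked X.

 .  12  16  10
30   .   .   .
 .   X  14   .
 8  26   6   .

Row 1: 12 + 16 + 10 + ? = 60, so (1,1) = 22.
Row 4 must total 60; the given cells sum to 40, so (4,4) = 20.
Column 1: 22 + 30 + 8 + ? = 60, so (3,1) = 0.
Column 3 needs 60; the known cells sum to 36, so (2,3) = 24.
Using main diagonal: 22 + 14 + 20 + ? → (2,2) = 60 − 56 = 4.
Anti-diagonal: 10 + 24 + 8 + ? = 60, so (3,2) = 18.

18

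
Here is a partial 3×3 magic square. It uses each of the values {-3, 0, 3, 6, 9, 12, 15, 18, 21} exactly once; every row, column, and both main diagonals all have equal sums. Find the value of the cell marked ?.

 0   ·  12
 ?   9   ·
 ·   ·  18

21

The 9 entries sum to 81, so each line sums to 81/3 = 27.
From row 1, 27 − (0 + 12) gives (1,2) = 15.
Column 2: 15 + 9 + ? = 27, so (3,2) = 3.
Column 3 needs 27; the known cells sum to 30, so (2,3) = -3.
Anti-diagonal needs 27; the known cells sum to 21, so (3,1) = 6.
Row 2 needs 27; the known cells sum to 6, so (2,1) = 21.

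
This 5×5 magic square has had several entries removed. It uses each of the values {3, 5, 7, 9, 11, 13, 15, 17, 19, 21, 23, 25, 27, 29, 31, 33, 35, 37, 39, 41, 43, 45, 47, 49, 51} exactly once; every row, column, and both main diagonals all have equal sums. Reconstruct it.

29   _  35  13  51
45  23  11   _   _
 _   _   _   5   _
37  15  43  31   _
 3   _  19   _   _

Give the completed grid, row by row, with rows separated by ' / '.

The 25 entries sum to 675, so each line sums to 675/5 = 135.
Row 1: 29 + 35 + 13 + 51 + ? = 135, so (1,2) = 7.
The remaining cell in row 4 is (4,5) = 135 − 126 = 9.
The remaining cell in column 1 is (3,1) = 135 − 114 = 21.
Using column 3: 35 + 11 + 43 + 19 + ? → (3,3) = 135 − 108 = 27.
Main diagonal needs 135; the known cells sum to 110, so (5,5) = 25.
From anti-diagonal, 135 − (51 + 27 + 15 + 3) gives (2,4) = 39.
The remaining cell in row 2 is (2,5) = 135 − 118 = 17.
Column 4: 13 + 39 + 5 + 31 + ? = 135, so (5,4) = 47.
Column 5: 51 + 17 + 9 + 25 + ? = 135, so (3,5) = 33.
From row 3, 135 − (21 + 27 + 5 + 33) gives (3,2) = 49.
The remaining cell in row 5 is (5,2) = 135 − 94 = 41.

29 7 35 13 51 / 45 23 11 39 17 / 21 49 27 5 33 / 37 15 43 31 9 / 3 41 19 47 25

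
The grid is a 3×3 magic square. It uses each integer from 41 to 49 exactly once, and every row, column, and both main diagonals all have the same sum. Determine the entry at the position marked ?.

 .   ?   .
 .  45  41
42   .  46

43

The entries are 41 through 49, which sum to 405, so each line sums to 405/3 = 135.
Row 2 must total 135; the given cells sum to 86, so (2,1) = 49.
From row 3, 135 − (42 + 46) gives (3,2) = 47.
Column 1 needs 135; the known cells sum to 91, so (1,1) = 44.
Using column 2: 45 + 47 + ? → (1,2) = 135 − 92 = 43.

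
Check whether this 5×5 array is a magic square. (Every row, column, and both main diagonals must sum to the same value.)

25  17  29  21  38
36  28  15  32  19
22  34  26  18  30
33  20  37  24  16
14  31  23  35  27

Row 1: 25 + 17 + 29 + 21 + 38 = 130.
Row 2: 36 + 28 + 15 + 32 + 19 = 130.
Row 3: 22 + 34 + 26 + 18 + 30 = 130.
Row 4: 33 + 20 + 37 + 24 + 16 = 130.
Row 5: 14 + 31 + 23 + 35 + 27 = 130.
Column 1: 25 + 36 + 22 + 33 + 14 = 130.
Column 2: 17 + 28 + 34 + 20 + 31 = 130.
Column 3: 29 + 15 + 26 + 37 + 23 = 130.
Column 4: 21 + 32 + 18 + 24 + 35 = 130.
Column 5: 38 + 19 + 30 + 16 + 27 = 130.
Main diagonal: 25 + 28 + 26 + 24 + 27 = 130.
Anti-diagonal: 38 + 32 + 26 + 20 + 14 = 130.
All lines sum to 130.

Yes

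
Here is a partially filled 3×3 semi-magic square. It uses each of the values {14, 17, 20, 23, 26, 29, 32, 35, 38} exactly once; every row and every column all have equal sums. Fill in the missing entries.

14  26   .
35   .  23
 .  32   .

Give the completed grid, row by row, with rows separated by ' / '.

The 9 entries sum to 234, so each line sums to 234/3 = 78.
Row 1 needs 78; the known cells sum to 40, so (1,3) = 38.
Row 2 must total 78; the given cells sum to 58, so (2,2) = 20.
Column 1: 14 + 35 + ? = 78, so (3,1) = 29.
From column 3, 78 − (38 + 23) gives (3,3) = 17.

14 26 38 / 35 20 23 / 29 32 17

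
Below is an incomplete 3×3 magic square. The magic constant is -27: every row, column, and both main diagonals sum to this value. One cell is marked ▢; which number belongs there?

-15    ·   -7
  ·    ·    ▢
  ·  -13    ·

From row 1, -27 − (-15 + (-7)) gives (1,2) = -5.
Column 2 must total -27; the given cells sum to -18, so (2,2) = -9.
Main diagonal must total -27; the given cells sum to -24, so (3,3) = -3.
Anti-diagonal: -7 + (-9) + ? = -27, so (3,1) = -11.
From column 1, -27 − (-15 + (-11)) gives (2,1) = -1.
Using column 3: -7 + (-3) + ? → (2,3) = -27 − (-10) = -17.

-17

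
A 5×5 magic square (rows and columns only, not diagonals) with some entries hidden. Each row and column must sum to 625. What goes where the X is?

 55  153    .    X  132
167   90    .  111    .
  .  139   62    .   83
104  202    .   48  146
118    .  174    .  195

Row 4: 104 + 202 + 48 + 146 + ? = 625, so (4,3) = 125.
Column 1: 55 + 167 + 104 + 118 + ? = 625, so (3,1) = 181.
Column 2 must total 625; the given cells sum to 584, so (5,2) = 41.
The remaining cell in column 5 is (2,5) = 625 − 556 = 69.
Using row 2: 167 + 90 + 111 + 69 + ? → (2,3) = 625 − 437 = 188.
Row 3 needs 625; the known cells sum to 465, so (3,4) = 160.
Row 5 needs 625; the known cells sum to 528, so (5,4) = 97.
The remaining cell in column 3 is (1,3) = 625 − 549 = 76.
Column 4 must total 625; the given cells sum to 416, so (1,4) = 209.

209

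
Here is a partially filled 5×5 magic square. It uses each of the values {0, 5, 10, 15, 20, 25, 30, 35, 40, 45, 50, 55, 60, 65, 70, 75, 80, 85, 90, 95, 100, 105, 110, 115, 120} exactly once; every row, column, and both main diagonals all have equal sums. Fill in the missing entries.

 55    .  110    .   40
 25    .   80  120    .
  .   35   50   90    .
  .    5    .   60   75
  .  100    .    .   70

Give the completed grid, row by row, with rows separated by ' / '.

55 95 110 0 40 / 25 65 80 120 10 / 20 35 50 90 105 / 115 5 45 60 75 / 85 100 15 30 70

The 25 entries sum to 1500, so each line sums to 1500/5 = 300.
Using main diagonal: 55 + 50 + 60 + 70 + ? → (2,2) = 300 − 235 = 65.
Anti-diagonal needs 300; the known cells sum to 215, so (5,1) = 85.
From row 2, 300 − (25 + 65 + 80 + 120) gives (2,5) = 10.
Column 2 must total 300; the given cells sum to 205, so (1,2) = 95.
Using column 5: 40 + 10 + 75 + 70 + ? → (3,5) = 300 − 195 = 105.
From row 1, 300 − (55 + 95 + 110 + 40) gives (1,4) = 0.
Using row 3: 35 + 50 + 90 + 105 + ? → (3,1) = 300 − 280 = 20.
The remaining cell in column 1 is (4,1) = 300 − 185 = 115.
Column 4 must total 300; the given cells sum to 270, so (5,4) = 30.
The remaining cell in row 4 is (4,3) = 300 − 255 = 45.
The remaining cell in row 5 is (5,3) = 300 − 285 = 15.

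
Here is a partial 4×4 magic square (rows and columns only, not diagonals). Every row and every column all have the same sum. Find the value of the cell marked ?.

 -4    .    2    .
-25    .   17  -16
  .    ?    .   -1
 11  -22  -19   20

-7

Row 4 is complete and sums to -10; that is the magic constant.
Row 2 must total -10; the given cells sum to -24, so (2,2) = 14.
Column 1 must total -10; the given cells sum to -18, so (3,1) = 8.
Column 3: 2 + 17 + (-19) + ? = -10, so (3,3) = -10.
Column 4 must total -10; the given cells sum to 3, so (1,4) = -13.
Row 1 must total -10; the given cells sum to -15, so (1,2) = 5.
The remaining cell in row 3 is (3,2) = -10 − (-3) = -7.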